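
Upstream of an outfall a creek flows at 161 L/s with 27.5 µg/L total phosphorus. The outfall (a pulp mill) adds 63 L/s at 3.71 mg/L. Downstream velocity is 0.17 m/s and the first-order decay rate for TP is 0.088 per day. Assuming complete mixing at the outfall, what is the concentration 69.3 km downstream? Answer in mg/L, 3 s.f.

63 L/s = 0.063 m³/s.
161 L/s = 0.161 m³/s.
27.5 µg/L = 0.0275 mg/L.
After complete mixing, C₀ = (0.063·3.71 + 0.161·0.0275) / 0.224 = 1.063 mg/L.
Travel time t = 6.93e+04 m / 0.17 m/s = 4.076e+05 s = 4.718 d.
C = 1.063·exp(−0.088·4.718) = 1.063·0.6602 = 0.7019 mg/L.

0.702 mg/L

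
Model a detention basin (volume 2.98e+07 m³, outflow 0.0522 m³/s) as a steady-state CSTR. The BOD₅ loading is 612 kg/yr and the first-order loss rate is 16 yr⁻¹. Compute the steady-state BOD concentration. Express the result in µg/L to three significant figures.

Outflow Q = 0.0522 m³/s × 3.156e+07 s/yr = 1.647e+06 m³/yr.
Steady-state CSTR mass balance: W = Q·C + k·V·C, so C = W/(Q + kV).
Q + kV = 1.647e+06 + 16·2.98e+07 = 4.784e+08 m³/yr.
C = 612/4.784e+08 = 1.279e-06 kg/m³ = 0.001279 mg/L = 1.279 µg/L.

1.28 µg/L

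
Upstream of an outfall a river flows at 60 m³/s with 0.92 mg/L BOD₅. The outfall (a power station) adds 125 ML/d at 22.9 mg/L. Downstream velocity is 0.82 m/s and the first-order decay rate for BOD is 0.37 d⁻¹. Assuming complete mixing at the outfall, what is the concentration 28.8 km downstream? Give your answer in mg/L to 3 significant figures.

1.24 mg/L

125 ML/d = 1.447 m³/s.
After complete mixing, C₀ = (1.447·22.9 + 60·0.92) / 61.45 = 1.438 mg/L.
Travel time t = 2.88e+04 m / 0.82 m/s = 3.512e+04 s = 0.4065 d.
C = 1.438·exp(−0.37·0.4065) = 1.438·0.8604 = 1.237 mg/L.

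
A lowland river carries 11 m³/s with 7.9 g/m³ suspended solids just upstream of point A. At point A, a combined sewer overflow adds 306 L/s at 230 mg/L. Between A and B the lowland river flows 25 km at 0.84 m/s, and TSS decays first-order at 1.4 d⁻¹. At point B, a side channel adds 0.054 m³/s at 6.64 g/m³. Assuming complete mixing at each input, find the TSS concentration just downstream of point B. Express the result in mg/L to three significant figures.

8.58 mg/L

306 L/s = 0.306 m³/s.
After input A: C = (11·7.9 + 0.306·230) / 11.31 = 13.91 mg/L.
Over the 25 km reach to input B (t = 2.976e+04 s = 0.3445 d), decay gives C = 13.91·exp(−1.4·0.3445) = 8.589 mg/L.
After input B: C = (11.31·8.589 + 0.054·6.64) / 11.36 = 8.579 mg/L.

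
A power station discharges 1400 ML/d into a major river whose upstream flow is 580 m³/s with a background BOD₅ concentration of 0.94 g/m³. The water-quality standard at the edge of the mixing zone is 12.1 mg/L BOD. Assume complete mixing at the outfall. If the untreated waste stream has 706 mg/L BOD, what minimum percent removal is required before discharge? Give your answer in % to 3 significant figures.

1400 ML/d = 16.2 m³/s.
Mass balance: 12.1·596.2 = 16.2·Cₑ + 580·0.94.
Cₑ = (7214 − 545.2) / 16.2 = 411.6 mg/L.
Required removal = 1 − 411.6/706 = 41.7 %.

41.7 %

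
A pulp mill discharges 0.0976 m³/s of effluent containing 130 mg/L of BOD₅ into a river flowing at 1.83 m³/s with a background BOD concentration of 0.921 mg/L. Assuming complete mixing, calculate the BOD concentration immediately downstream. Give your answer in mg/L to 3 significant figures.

7.46 mg/L

Conservation of mass across the mixing zone: C = (0.0976·130 + 1.83·0.921) / (0.0976 + 1.83) = 14.37/1.928 = 7.457 mg/L.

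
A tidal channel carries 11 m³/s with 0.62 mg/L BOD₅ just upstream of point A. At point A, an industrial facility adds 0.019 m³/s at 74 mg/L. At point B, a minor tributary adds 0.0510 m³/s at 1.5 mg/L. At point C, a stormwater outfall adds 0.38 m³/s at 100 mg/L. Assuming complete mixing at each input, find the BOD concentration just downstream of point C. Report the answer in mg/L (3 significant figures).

After input A: C = (11·0.62 + 0.019·74) / 11.02 = 0.7465 mg/L.
After input B: C = (11.02·0.7465 + 0.051·1.5) / 11.07 = 0.75 mg/L.
After input C: C = (11.07·0.75 + 0.38·100) / 11.45 = 4.044 mg/L.

4.04 mg/L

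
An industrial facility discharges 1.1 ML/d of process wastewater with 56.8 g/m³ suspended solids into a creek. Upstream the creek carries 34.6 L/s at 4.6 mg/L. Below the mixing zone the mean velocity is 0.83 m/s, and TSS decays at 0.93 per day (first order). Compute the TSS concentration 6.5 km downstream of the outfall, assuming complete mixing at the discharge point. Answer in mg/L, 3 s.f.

1.1 ML/d = 0.01273 m³/s.
34.6 L/s = 0.0346 m³/s.
After complete mixing, C₀ = (0.01273·56.8 + 0.0346·4.6) / 0.04733 = 18.64 mg/L.
Travel time t = 6500 m / 0.83 m/s = 7831 s = 0.09064 d.
C = 18.64·exp(−0.93·0.09064) = 18.64·0.9192 = 17.13 mg/L.

17.1 mg/L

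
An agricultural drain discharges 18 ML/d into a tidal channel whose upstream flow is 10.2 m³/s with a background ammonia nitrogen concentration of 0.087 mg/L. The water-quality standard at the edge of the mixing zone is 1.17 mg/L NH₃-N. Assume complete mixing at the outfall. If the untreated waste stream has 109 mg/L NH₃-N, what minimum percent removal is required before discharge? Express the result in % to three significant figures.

50.3 %

18 ML/d = 0.2083 m³/s.
Mass balance: 1.17·10.41 = 0.2083·Cₑ + 10.2·0.087.
Cₑ = (12.18 − 0.8874) / 0.2083 = 54.19 mg/L.
Required removal = 1 − 54.19/109 = 50.28 %.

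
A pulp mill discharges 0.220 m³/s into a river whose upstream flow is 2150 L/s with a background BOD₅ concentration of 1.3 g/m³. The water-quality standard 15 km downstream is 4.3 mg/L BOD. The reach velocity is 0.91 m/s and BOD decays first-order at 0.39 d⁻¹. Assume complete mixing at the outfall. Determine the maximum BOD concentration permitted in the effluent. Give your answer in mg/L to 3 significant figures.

37.2 mg/L

2150 L/s = 2.15 m³/s.
Travel time to the compliance point: t = 1.5e+04/0.91 = 1.648e+04 s = 0.1908 d; decay factor exp(−0.39·0.1908) = 0.9283.
So the concentration just after mixing may be at most 4.3/0.9283 = 4.632 mg/L.
Mass balance: 4.632·2.37 = 0.22·Cₑ + 2.15·1.3.
Cₑ = (10.98 − 2.795) / 0.22 = 37.2 mg/L.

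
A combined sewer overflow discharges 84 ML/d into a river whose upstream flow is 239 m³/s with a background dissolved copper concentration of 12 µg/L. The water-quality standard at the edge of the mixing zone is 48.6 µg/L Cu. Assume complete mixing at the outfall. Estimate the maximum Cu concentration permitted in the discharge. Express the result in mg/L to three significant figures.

84 ML/d = 0.9722 m³/s.
12 µg/L = 0.012 mg/L.
48.6 µg/L = 0.0486 mg/L.
Mass balance: 0.0486·240 = 0.9722·Cₑ + 239·0.012.
Cₑ = (11.66 − 2.868) / 0.9722 = 9.046 mg/L.

9.05 mg/L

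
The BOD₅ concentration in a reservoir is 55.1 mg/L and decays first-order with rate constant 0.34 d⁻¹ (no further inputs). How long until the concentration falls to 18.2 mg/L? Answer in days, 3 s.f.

t = ln(C₀/C)/k = ln(55.1/18.2)/0.34 = 1.108/0.34 = 3.258 d.

3.26 d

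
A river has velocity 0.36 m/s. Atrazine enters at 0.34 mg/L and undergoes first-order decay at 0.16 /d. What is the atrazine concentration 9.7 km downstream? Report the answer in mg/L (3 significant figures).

Travel time t = 9.7 km / 0.36 m/s = 9700/0.36 = 2.694e+04 s = 0.3119 d.
First-order decay: C = 0.34·exp(−0.16·0.3119) = 0.34·0.9513 = 0.3235 mg/L.

0.323 mg/L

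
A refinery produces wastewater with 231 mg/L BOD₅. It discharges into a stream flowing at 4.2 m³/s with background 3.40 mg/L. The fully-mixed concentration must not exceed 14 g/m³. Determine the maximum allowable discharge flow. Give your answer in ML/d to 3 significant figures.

17.7 ML/d

Mass balance at complete mixing: C_std·(Q_w + Q_r) = Q_w·C_e + Q_r·C_b.
Rearranging, Q_w = Q_r·(C_std − C_b)/(C_e − C_std) = 4.2·(14 − 3.4) / (231 − 14) = 0.2052 m³/s.
= 17.73 ML/d.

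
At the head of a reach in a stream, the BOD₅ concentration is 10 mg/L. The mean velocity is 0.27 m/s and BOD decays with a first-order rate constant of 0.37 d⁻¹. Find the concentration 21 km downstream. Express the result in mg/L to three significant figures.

Travel time t = 21 km / 0.27 m/s = 2.1e+04/0.27 = 7.778e+04 s = 0.9002 d.
First-order decay: C = 10·exp(−0.37·0.9002) = 10·0.7167 = 7.167 mg/L.

7.17 mg/L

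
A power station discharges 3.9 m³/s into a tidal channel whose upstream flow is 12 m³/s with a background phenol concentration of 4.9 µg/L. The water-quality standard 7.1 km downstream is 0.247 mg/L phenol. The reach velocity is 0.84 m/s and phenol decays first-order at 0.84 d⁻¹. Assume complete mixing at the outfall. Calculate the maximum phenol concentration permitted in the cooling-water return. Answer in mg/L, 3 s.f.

1.08 mg/L

4.9 µg/L = 0.0049 mg/L.
Travel time to the compliance point: t = 7100/0.84 = 8452 s = 0.09783 d; decay factor exp(−0.84·0.09783) = 0.9211.
So the concentration just after mixing may be at most 0.247/0.9211 = 0.2682 mg/L.
Mass balance: 0.2682·15.9 = 3.9·Cₑ + 12·0.0049.
Cₑ = (4.264 − 0.0588) / 3.9 = 1.078 mg/L.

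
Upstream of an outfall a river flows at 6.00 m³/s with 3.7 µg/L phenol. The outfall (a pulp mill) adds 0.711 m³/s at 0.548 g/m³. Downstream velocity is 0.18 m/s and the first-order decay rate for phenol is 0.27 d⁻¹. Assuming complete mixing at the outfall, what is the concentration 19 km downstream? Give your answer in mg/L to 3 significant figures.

3.7 µg/L = 0.0037 mg/L.
After complete mixing, C₀ = (0.711·0.548 + 6·0.0037) / 6.711 = 0.06137 mg/L.
Travel time t = 1.9e+04 m / 0.18 m/s = 1.056e+05 s = 1.222 d.
C = 0.06137·exp(−0.27·1.222) = 0.06137·0.719 = 0.04412 mg/L.

0.0441 mg/L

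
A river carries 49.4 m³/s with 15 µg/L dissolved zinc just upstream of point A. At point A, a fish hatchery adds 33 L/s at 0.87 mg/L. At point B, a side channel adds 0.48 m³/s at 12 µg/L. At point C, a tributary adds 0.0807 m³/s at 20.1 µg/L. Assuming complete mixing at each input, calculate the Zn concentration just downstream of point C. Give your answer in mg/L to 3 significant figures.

15 µg/L = 0.015 mg/L.
33 L/s = 0.033 m³/s.
After input A: C = (49.4·0.015 + 0.033·0.87) / 49.43 = 0.01557 mg/L.
12 µg/L = 0.012 mg/L.
After input B: C = (49.43·0.01557 + 0.48·0.012) / 49.91 = 0.01554 mg/L.
20.1 µg/L = 0.0201 mg/L.
After input C: C = (49.91·0.01554 + 0.0807·0.0201) / 49.99 = 0.01554 mg/L.

0.0155 mg/L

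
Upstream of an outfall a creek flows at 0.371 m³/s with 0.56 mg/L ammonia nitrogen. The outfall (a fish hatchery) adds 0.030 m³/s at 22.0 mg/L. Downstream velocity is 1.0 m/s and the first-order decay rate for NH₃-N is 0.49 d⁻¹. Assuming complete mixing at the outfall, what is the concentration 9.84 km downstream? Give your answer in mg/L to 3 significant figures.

2.05 mg/L

After complete mixing, C₀ = (0.03·22 + 0.371·0.56) / 0.401 = 2.164 mg/L.
Travel time t = 9840 m / 1.0 m/s = 9840 s = 0.1139 d.
C = 2.164·exp(−0.49·0.1139) = 2.164·0.9457 = 2.047 mg/L.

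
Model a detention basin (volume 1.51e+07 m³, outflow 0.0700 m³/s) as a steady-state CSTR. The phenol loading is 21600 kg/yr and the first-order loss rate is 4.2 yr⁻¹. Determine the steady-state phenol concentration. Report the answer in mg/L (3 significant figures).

0.329 mg/L

Outflow Q = 0.0700 m³/s × 3.156e+07 s/yr = 2.209e+06 m³/yr.
Steady-state CSTR mass balance: W = Q·C + k·V·C, so C = W/(Q + kV).
Q + kV = 2.209e+06 + 4.2·1.51e+07 = 6.563e+07 m³/yr.
C = 21600/6.563e+07 = 0.0003291 kg/m³ = 0.3291 mg/L.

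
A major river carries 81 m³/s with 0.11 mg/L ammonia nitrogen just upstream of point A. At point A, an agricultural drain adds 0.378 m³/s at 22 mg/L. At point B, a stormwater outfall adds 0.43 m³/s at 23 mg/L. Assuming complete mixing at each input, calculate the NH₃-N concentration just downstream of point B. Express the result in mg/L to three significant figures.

0.331 mg/L

After input A: C = (81·0.11 + 0.378·22) / 81.38 = 0.2117 mg/L.
After input B: C = (81.38·0.2117 + 0.43·23) / 81.81 = 0.3315 mg/L.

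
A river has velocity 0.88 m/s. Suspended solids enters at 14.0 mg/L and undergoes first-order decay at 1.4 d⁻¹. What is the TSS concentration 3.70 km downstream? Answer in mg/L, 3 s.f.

Travel time t = 3.70 km / 0.88 m/s = 3700/0.88 = 4205 s = 0.04866 d.
First-order decay: C = 14.0·exp(−1.4·0.04866) = 14.0·0.9341 = 13.08 mg/L.

13.1 mg/L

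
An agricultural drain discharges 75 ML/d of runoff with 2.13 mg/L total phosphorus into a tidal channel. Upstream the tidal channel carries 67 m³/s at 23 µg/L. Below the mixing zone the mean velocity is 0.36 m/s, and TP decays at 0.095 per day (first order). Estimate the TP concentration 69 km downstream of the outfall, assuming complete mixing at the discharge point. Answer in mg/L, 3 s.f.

75 ML/d = 0.8681 m³/s.
23 µg/L = 0.023 mg/L.
After complete mixing, C₀ = (0.8681·2.13 + 67·0.023) / 67.87 = 0.04995 mg/L.
Travel time t = 6.9e+04 m / 0.36 m/s = 1.917e+05 s = 2.218 d.
C = 0.04995·exp(−0.095·2.218) = 0.04995·0.81 = 0.04046 mg/L.

0.0405 mg/L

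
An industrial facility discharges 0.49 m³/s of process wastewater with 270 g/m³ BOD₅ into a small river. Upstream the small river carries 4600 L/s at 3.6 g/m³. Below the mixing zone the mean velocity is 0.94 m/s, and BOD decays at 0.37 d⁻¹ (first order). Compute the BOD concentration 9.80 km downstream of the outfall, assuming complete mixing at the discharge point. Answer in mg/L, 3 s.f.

4600 L/s = 4.6 m³/s.
After complete mixing, C₀ = (0.49·270 + 4.6·3.6) / 5.09 = 29.25 mg/L.
Travel time t = 9800 m / 0.94 m/s = 1.043e+04 s = 0.1207 d.
C = 29.25·exp(−0.37·0.1207) = 29.25·0.9563 = 27.97 mg/L.

28.0 mg/L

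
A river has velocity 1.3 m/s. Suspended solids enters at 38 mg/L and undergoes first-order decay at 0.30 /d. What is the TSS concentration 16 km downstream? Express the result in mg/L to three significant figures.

Travel time t = 16 km / 1.3 m/s = 1.6e+04/1.3 = 1.231e+04 s = 0.1425 d.
First-order decay: C = 38·exp(−0.30·0.1425) = 38·0.9582 = 36.41 mg/L.

36.4 mg/L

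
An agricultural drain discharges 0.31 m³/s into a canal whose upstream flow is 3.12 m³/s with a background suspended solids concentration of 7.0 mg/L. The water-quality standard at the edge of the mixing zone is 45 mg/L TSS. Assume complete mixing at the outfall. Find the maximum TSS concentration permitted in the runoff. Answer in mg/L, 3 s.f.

427 mg/L

Mass balance: 45·3.43 = 0.31·Cₑ + 3.12·7.
Cₑ = (154.3 − 21.84) / 0.31 = 427.5 mg/L.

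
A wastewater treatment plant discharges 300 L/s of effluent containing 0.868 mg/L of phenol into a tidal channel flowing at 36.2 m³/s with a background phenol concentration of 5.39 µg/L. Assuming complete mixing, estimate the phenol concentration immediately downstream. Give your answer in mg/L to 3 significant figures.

0.0125 mg/L

300 L/s = 0.3 m³/s.
5.39 µg/L = 0.00539 mg/L.
Conservation of mass across the mixing zone: C = (0.3·0.868 + 36.2·0.00539) / (0.3 + 36.2) = 0.4555/36.5 = 0.01248 mg/L.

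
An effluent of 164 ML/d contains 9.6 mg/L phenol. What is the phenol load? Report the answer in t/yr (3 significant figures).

575 t/yr

164 ML/d = 1.898 m³/s.
Mass flux = Q·C = 1.898 m³/s × 9.6 g/m³ = 18.22 g/s.
= 18.22 g/s × 31.56 = 575 t/yr.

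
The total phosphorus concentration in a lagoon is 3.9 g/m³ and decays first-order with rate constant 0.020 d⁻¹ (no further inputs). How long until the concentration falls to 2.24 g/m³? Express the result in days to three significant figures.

t = ln(C₀/C)/k = ln(3.9/2.24)/0.020 = 0.5545/0.020 = 27.73 d.

27.7 d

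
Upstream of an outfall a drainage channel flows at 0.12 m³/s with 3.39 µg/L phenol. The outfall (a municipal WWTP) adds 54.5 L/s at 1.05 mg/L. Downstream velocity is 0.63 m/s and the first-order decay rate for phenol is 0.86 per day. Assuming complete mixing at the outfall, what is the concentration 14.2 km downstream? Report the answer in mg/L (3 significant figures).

54.5 L/s = 0.0545 m³/s.
3.39 µg/L = 0.00339 mg/L.
After complete mixing, C₀ = (0.0545·1.05 + 0.12·0.00339) / 0.1745 = 0.3303 mg/L.
Travel time t = 1.42e+04 m / 0.63 m/s = 2.254e+04 s = 0.2609 d.
C = 0.3303·exp(−0.86·0.2609) = 0.3303·0.799 = 0.2639 mg/L.

0.264 mg/L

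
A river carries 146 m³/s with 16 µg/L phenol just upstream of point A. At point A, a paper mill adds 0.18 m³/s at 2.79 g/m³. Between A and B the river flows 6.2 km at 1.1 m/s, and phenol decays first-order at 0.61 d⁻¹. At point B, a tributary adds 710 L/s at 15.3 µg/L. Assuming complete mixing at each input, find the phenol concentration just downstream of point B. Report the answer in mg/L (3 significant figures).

0.0186 mg/L

16 µg/L = 0.016 mg/L.
After input A: C = (146·0.016 + 0.18·2.79) / 146.2 = 0.01942 mg/L.
Over the 6.2 km reach to input B (t = 5636 s = 0.06524 d), decay gives C = 0.01942·exp(−0.61·0.06524) = 0.01866 mg/L.
710 L/s = 0.71 m³/s.
15.3 µg/L = 0.0153 mg/L.
After input B: C = (146.2·0.01866 + 0.71·0.0153) / 146.9 = 0.01864 mg/L.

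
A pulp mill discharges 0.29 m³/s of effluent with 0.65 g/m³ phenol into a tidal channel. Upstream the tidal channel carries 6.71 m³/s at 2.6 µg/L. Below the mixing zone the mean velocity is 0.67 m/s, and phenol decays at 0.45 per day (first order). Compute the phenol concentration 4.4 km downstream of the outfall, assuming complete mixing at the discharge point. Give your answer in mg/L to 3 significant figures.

0.0284 mg/L

2.6 µg/L = 0.0026 mg/L.
After complete mixing, C₀ = (0.29·0.65 + 6.71·0.0026) / 7 = 0.02942 mg/L.
Travel time t = 4400 m / 0.67 m/s = 6567 s = 0.07601 d.
C = 0.02942·exp(−0.45·0.07601) = 0.02942·0.9664 = 0.02843 mg/L.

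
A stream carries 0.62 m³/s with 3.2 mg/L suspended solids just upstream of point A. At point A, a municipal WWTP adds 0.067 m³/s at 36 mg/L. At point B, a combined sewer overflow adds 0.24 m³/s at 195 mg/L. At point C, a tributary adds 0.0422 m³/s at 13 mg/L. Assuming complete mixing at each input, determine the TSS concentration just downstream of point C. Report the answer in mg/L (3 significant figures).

53.4 mg/L

After input A: C = (0.62·3.2 + 0.067·36) / 0.687 = 6.399 mg/L.
After input B: C = (0.687·6.399 + 0.24·195) / 0.927 = 55.23 mg/L.
After input C: C = (0.927·55.23 + 0.0422·13) / 0.9692 = 53.39 mg/L.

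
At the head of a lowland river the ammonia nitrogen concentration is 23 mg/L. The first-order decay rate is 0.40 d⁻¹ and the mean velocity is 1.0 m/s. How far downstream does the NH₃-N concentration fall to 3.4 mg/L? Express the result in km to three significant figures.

413 km

From C = C₀·e^(−kt), t = ln(C₀/C)/k = ln(23/3.4)/0.40 = 1.912/0.40 = 4.779 d.
Distance = v·t = 1.0 m/s × 4.129e+05 s = 4.129e+05 m = 412.9 km.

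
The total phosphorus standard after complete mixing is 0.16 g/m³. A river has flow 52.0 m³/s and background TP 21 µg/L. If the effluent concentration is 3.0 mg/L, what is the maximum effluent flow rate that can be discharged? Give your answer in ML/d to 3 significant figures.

21 µg/L = 0.021 mg/L.
Mass balance at complete mixing: C_std·(Q_w + Q_r) = Q_w·C_e + Q_r·C_b.
Rearranging, Q_w = Q_r·(C_std − C_b)/(C_e − C_std) = 52.0·(0.16 − 0.021) / (3 − 0.16) = 2.545 m³/s.
= 219.9 ML/d.

220 ML/d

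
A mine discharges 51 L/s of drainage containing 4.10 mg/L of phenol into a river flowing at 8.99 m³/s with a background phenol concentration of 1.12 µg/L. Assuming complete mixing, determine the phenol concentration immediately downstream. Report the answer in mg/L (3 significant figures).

51 L/s = 0.051 m³/s.
1.12 µg/L = 0.00112 mg/L.
Conservation of mass across the mixing zone: C = (0.051·4.1 + 8.99·0.00112) / (0.051 + 8.99) = 0.2192/9.041 = 0.02424 mg/L.

0.0242 mg/L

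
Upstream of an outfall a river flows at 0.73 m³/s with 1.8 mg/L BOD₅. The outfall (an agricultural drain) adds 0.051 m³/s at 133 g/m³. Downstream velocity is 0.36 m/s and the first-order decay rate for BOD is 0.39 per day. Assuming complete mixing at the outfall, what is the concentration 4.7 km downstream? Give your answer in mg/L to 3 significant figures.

After complete mixing, C₀ = (0.051·133 + 0.73·1.8) / 0.781 = 10.37 mg/L.
Travel time t = 4700 m / 0.36 m/s = 1.306e+04 s = 0.1511 d.
C = 10.37·exp(−0.39·0.1511) = 10.37·0.9428 = 9.774 mg/L.

9.77 mg/L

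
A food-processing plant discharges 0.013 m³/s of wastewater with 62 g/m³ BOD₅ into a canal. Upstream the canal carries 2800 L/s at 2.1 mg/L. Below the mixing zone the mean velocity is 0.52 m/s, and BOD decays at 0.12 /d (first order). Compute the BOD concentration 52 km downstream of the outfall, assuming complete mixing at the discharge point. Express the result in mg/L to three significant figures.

2.07 mg/L

2800 L/s = 2.8 m³/s.
After complete mixing, C₀ = (0.013·62 + 2.8·2.1) / 2.813 = 2.377 mg/L.
Travel time t = 5.2e+04 m / 0.52 m/s = 1e+05 s = 1.157 d.
C = 2.377·exp(−0.12·1.157) = 2.377·0.8703 = 2.069 mg/L.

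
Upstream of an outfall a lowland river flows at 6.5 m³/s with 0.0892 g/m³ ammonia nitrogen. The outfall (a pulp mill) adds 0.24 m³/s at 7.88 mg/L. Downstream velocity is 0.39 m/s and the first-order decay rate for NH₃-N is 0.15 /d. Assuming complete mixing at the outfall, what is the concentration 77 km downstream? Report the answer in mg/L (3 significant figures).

0.260 mg/L

After complete mixing, C₀ = (0.24·7.88 + 6.5·0.0892) / 6.74 = 0.3666 mg/L.
Travel time t = 7.7e+04 m / 0.39 m/s = 1.974e+05 s = 2.285 d.
C = 0.3666·exp(−0.15·2.285) = 0.3666·0.7098 = 0.2602 mg/L.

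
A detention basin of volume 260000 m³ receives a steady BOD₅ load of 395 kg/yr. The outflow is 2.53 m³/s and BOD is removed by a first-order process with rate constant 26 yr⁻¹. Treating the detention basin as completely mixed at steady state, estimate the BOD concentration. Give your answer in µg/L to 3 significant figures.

4.56 µg/L

Outflow Q = 2.53 m³/s × 3.156e+07 s/yr = 7.984e+07 m³/yr.
Steady-state CSTR mass balance: W = Q·C + k·V·C, so C = W/(Q + kV).
Q + kV = 7.984e+07 + 26·260000 = 8.66e+07 m³/yr.
C = 395/8.66e+07 = 4.561e-06 kg/m³ = 0.004561 mg/L = 4.561 µg/L.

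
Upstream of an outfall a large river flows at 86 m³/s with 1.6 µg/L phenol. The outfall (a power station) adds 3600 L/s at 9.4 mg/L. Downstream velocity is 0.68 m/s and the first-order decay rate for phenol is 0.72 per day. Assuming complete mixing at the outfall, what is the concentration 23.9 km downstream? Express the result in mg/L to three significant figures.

0.283 mg/L

3600 L/s = 3.6 m³/s.
1.6 µg/L = 0.0016 mg/L.
After complete mixing, C₀ = (3.6·9.4 + 86·0.0016) / 89.6 = 0.3792 mg/L.
Travel time t = 2.39e+04 m / 0.68 m/s = 3.515e+04 s = 0.4068 d.
C = 0.3792·exp(−0.72·0.4068) = 0.3792·0.7461 = 0.2829 mg/L.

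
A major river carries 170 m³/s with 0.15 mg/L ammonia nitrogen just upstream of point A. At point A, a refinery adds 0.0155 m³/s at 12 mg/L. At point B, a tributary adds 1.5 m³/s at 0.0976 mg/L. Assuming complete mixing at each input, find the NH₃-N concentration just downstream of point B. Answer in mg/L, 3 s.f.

0.151 mg/L

After input A: C = (170·0.15 + 0.0155·12) / 170 = 0.1511 mg/L.
After input B: C = (170·0.1511 + 1.5·0.0976) / 171.5 = 0.1506 mg/L.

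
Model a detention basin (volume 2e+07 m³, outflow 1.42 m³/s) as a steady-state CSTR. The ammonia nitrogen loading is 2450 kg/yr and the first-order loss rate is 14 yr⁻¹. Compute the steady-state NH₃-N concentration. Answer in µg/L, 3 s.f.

7.54 µg/L

Outflow Q = 1.42 m³/s × 3.156e+07 s/yr = 4.481e+07 m³/yr.
Steady-state CSTR mass balance: W = Q·C + k·V·C, so C = W/(Q + kV).
Q + kV = 4.481e+07 + 14·2e+07 = 3.248e+08 m³/yr.
C = 2450/3.248e+08 = 7.543e-06 kg/m³ = 0.007543 mg/L = 7.543 µg/L.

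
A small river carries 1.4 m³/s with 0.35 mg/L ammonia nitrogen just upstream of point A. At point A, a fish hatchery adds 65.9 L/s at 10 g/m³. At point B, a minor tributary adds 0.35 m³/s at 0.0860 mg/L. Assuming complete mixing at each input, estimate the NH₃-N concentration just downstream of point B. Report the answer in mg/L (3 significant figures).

65.9 L/s = 0.0659 m³/s.
After input A: C = (1.4·0.35 + 0.0659·10) / 1.466 = 0.7838 mg/L.
After input B: C = (1.466·0.7838 + 0.35·0.086) / 1.816 = 0.6493 mg/L.

0.649 mg/L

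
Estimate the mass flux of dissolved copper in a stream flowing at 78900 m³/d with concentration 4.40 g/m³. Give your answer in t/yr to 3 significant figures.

127 t/yr

78900 m³/d = 0.9132 m³/s.
Mass flux = Q·C = 0.9132 m³/s × 4.4 g/m³ = 4.018 g/s.
= 4.018 g/s × 31.56 = 126.8 t/yr.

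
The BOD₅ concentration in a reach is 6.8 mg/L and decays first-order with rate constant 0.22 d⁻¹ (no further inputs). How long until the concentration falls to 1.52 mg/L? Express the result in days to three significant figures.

t = ln(C₀/C)/k = ln(6.8/1.52)/0.22 = 1.498/0.22 = 6.81 d.

6.81 d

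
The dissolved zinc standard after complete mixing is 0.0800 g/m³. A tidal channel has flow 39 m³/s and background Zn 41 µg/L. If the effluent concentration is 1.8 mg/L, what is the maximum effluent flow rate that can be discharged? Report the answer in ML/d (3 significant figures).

41 µg/L = 0.041 mg/L.
Mass balance at complete mixing: C_std·(Q_w + Q_r) = Q_w·C_e + Q_r·C_b.
Rearranging, Q_w = Q_r·(C_std − C_b)/(C_e − C_std) = 39·(0.08 − 0.041) / (1.8 − 0.08) = 0.8843 m³/s.
= 76.4 ML/d.

76.4 ML/d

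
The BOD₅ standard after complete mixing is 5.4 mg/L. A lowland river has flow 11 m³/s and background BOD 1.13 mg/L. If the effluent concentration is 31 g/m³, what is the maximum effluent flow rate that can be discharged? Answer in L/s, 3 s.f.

1830 L/s

Mass balance at complete mixing: C_std·(Q_w + Q_r) = Q_w·C_e + Q_r·C_b.
Rearranging, Q_w = Q_r·(C_std − C_b)/(C_e − C_std) = 11·(5.4 − 1.13) / (31 − 5.4) = 1.835 m³/s.
= 1835 L/s.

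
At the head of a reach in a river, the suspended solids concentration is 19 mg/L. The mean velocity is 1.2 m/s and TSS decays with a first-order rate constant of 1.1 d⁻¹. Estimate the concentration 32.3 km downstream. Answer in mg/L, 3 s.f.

13.5 mg/L

Travel time t = 32.3 km / 1.2 m/s = 3.23e+04/1.2 = 2.692e+04 s = 0.3115 d.
First-order decay: C = 19·exp(−1.1·0.3115) = 19·0.7099 = 13.49 mg/L.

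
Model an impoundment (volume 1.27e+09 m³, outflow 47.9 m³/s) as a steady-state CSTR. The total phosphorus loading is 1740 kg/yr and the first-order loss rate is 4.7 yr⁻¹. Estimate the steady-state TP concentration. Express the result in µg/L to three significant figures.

0.233 µg/L

Outflow Q = 47.9 m³/s × 3.156e+07 s/yr = 1.512e+09 m³/yr.
Steady-state CSTR mass balance: W = Q·C + k·V·C, so C = W/(Q + kV).
Q + kV = 1.512e+09 + 4.7·1.27e+09 = 7.481e+09 m³/yr.
C = 1740/7.481e+09 = 2.326e-07 kg/m³ = 0.0002326 mg/L = 0.2326 µg/L.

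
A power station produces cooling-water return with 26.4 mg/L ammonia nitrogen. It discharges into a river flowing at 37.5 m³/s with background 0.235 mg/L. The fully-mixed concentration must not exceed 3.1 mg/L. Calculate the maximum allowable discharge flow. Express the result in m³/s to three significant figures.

Mass balance at complete mixing: C_std·(Q_w + Q_r) = Q_w·C_e + Q_r·C_b.
Rearranging, Q_w = Q_r·(C_std − C_b)/(C_e − C_std) = 37.5·(3.1 − 0.235) / (26.4 − 3.1) = 4.611 m³/s.

4.61 m³/s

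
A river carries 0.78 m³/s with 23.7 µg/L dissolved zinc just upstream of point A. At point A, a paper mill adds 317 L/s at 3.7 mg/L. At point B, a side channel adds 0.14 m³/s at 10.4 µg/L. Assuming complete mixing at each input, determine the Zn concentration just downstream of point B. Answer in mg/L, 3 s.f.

23.7 µg/L = 0.0237 mg/L.
317 L/s = 0.317 m³/s.
After input A: C = (0.78·0.0237 + 0.317·3.7) / 1.097 = 1.086 mg/L.
10.4 µg/L = 0.0104 mg/L.
After input B: C = (1.097·1.086 + 0.14·0.0104) / 1.237 = 0.9643 mg/L.

0.964 mg/L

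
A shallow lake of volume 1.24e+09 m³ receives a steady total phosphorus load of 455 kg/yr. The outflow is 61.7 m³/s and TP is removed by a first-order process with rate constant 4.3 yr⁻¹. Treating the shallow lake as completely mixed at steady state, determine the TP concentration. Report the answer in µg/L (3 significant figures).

0.0625 µg/L

Outflow Q = 61.7 m³/s × 3.156e+07 s/yr = 1.947e+09 m³/yr.
Steady-state CSTR mass balance: W = Q·C + k·V·C, so C = W/(Q + kV).
Q + kV = 1.947e+09 + 4.3·1.24e+09 = 7.279e+09 m³/yr.
C = 455/7.279e+09 = 6.251e-08 kg/m³ = 6.251e-05 mg/L = 0.06251 µg/L.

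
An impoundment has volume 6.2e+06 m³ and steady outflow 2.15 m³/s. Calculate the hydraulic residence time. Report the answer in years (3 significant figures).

0.0914 yr

Q = 2.15 m³/s × 3.156e+07 s/yr = 6.785e+07 m³/yr.
Hydraulic residence time τ = V/Q = 6.2e+06/6.785e+07 = 0.09138 yr.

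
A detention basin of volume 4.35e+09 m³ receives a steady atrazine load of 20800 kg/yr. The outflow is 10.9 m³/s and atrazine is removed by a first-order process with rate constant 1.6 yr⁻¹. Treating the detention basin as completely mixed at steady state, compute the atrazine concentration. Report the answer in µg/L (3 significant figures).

2.85 µg/L

Outflow Q = 10.9 m³/s × 3.156e+07 s/yr = 3.44e+08 m³/yr.
Steady-state CSTR mass balance: W = Q·C + k·V·C, so C = W/(Q + kV).
Q + kV = 3.44e+08 + 1.6·4.35e+09 = 7.304e+09 m³/yr.
C = 20800/7.304e+09 = 2.848e-06 kg/m³ = 0.002848 mg/L = 2.848 µg/L.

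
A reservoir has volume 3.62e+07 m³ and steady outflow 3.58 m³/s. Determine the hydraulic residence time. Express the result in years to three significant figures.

Q = 3.58 m³/s × 3.156e+07 s/yr = 1.13e+08 m³/yr.
Hydraulic residence time τ = V/Q = 3.62e+07/1.13e+08 = 0.3204 yr.

0.320 yr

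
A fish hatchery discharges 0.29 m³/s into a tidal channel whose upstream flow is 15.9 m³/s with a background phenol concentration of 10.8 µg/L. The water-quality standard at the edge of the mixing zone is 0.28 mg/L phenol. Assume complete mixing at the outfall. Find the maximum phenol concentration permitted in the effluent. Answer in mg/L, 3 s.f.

15.0 mg/L

10.8 µg/L = 0.0108 mg/L.
Mass balance: 0.28·16.19 = 0.29·Cₑ + 15.9·0.0108.
Cₑ = (4.533 − 0.1717) / 0.29 = 15.04 mg/L.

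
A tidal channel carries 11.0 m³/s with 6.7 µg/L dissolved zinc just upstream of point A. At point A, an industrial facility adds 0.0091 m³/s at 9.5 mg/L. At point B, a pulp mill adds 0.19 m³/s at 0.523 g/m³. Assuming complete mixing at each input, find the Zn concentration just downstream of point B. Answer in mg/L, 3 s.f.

0.0232 mg/L

6.7 µg/L = 0.0067 mg/L.
After input A: C = (11·0.0067 + 0.0091·9.5) / 11.01 = 0.01455 mg/L.
After input B: C = (11.01·0.01455 + 0.19·0.523) / 11.2 = 0.02317 mg/L.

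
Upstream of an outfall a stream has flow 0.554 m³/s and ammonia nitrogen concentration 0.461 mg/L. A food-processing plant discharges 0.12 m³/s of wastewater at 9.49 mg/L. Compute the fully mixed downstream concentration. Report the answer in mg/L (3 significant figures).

2.07 mg/L

By mass balance at complete mixing, C = (0.12·9.49 + 0.554·0.461) / (0.12 + 0.554) = 1.394/0.674 = 2.069 mg/L.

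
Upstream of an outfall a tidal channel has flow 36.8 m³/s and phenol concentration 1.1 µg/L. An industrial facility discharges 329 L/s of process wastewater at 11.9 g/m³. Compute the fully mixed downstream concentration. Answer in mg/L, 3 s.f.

0.107 mg/L

329 L/s = 0.329 m³/s.
1.1 µg/L = 0.0011 mg/L.
By mass balance at complete mixing, C = (0.329·11.9 + 36.8·0.0011) / (0.329 + 36.8) = 3.956/37.13 = 0.1065 mg/L.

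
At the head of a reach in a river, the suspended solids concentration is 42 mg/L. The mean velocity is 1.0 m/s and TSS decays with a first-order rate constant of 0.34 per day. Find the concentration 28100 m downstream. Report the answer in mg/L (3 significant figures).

Travel time t = 28100 m / 1.0 m/s = 2.81e+04/1.0 = 2.81e+04 s = 0.3252 d.
First-order decay: C = 42·exp(−0.34·0.3252) = 42·0.8953 = 37.6 mg/L.

37.6 mg/L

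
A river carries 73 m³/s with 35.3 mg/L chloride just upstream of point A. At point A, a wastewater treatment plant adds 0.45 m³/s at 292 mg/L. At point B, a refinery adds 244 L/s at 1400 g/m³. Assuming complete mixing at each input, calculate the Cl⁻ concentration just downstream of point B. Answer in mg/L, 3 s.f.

After input A: C = (73·35.3 + 0.45·292) / 73.45 = 36.87 mg/L.
244 L/s = 0.244 m³/s.
After input B: C = (73.45·36.87 + 0.244·1400) / 73.69 = 41.39 mg/L.

41.4 mg/L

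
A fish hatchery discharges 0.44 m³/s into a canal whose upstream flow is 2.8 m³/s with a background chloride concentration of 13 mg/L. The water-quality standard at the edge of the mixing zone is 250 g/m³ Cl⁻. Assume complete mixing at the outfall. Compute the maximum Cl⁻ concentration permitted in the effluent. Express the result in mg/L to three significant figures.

Mass balance: 250·3.24 = 0.44·Cₑ + 2.8·13.
Cₑ = (810 − 36.4) / 0.44 = 1758 mg/L.

1760 mg/L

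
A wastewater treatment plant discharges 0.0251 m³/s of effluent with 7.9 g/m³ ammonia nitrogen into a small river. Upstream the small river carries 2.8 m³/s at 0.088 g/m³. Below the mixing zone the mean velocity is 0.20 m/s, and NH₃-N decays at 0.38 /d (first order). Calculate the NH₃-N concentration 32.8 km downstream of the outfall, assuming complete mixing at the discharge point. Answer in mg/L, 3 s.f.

After complete mixing, C₀ = (0.0251·7.9 + 2.8·0.088) / 2.825 = 0.1574 mg/L.
Travel time t = 3.28e+04 m / 0.20 m/s = 1.64e+05 s = 1.898 d.
C = 0.1574·exp(−0.38·1.898) = 0.1574·0.4861 = 0.07652 mg/L.

0.0765 mg/L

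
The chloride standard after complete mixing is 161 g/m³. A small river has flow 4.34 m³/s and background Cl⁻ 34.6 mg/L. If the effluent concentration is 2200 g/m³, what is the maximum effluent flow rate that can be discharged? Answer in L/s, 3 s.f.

269 L/s

Mass balance at complete mixing: C_std·(Q_w + Q_r) = Q_w·C_e + Q_r·C_b.
Rearranging, Q_w = Q_r·(C_std − C_b)/(C_e − C_std) = 4.34·(161 − 34.6) / (2200 − 161) = 0.269 m³/s.
= 269 L/s.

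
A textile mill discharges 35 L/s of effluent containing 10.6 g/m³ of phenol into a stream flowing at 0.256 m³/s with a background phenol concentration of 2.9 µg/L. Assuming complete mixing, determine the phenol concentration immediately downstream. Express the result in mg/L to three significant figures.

35 L/s = 0.035 m³/s.
2.9 µg/L = 0.0029 mg/L.
Conservation of mass across the mixing zone: C = (0.035·10.6 + 0.256·0.0029) / (0.035 + 0.256) = 0.3717/0.291 = 1.277 mg/L.

1.28 mg/L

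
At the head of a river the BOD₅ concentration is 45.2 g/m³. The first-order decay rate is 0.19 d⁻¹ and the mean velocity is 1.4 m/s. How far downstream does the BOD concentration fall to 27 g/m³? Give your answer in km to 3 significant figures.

328 km

From C = C₀·e^(−kt), t = ln(C₀/C)/k = ln(45.2/27)/0.19 = 0.5153/0.19 = 2.712 d.
Distance = v·t = 1.4 m/s × 2.343e+05 s = 3.28e+05 m = 328 km.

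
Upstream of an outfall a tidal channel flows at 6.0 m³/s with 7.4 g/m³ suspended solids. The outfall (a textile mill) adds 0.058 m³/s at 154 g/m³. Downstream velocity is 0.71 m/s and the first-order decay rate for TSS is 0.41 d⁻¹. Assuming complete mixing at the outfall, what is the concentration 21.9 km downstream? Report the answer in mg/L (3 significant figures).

7.60 mg/L

After complete mixing, C₀ = (0.058·154 + 6·7.4) / 6.058 = 8.804 mg/L.
Travel time t = 2.19e+04 m / 0.71 m/s = 3.085e+04 s = 0.357 d.
C = 8.804·exp(−0.41·0.357) = 8.804·0.8638 = 7.605 mg/L.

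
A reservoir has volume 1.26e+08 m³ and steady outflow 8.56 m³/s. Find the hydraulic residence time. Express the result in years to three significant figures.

0.466 yr

Q = 8.56 m³/s × 3.156e+07 s/yr = 2.701e+08 m³/yr.
Hydraulic residence time τ = V/Q = 1.26e+08/2.701e+08 = 0.4664 yr.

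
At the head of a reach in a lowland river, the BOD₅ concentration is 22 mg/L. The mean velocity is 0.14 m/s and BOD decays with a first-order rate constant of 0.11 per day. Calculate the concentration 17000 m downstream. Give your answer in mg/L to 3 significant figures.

Travel time t = 17000 m / 0.14 m/s = 1.7e+04/0.14 = 1.214e+05 s = 1.405 d.
First-order decay: C = 22·exp(−0.11·1.405) = 22·0.8568 = 18.85 mg/L.

18.8 mg/L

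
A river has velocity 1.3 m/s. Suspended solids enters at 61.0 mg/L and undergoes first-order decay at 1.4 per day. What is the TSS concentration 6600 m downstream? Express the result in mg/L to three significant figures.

56.2 mg/L

Travel time t = 6600 m / 1.3 m/s = 6600/1.3 = 5077 s = 0.05876 d.
First-order decay: C = 61.0·exp(−1.4·0.05876) = 61.0·0.921 = 56.18 mg/L.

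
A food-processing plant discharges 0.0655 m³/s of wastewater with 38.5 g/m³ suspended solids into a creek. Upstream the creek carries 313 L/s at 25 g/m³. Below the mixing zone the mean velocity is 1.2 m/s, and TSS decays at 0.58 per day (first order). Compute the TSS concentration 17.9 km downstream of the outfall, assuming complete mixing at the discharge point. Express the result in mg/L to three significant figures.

313 L/s = 0.313 m³/s.
After complete mixing, C₀ = (0.0655·38.5 + 0.313·25) / 0.3785 = 27.34 mg/L.
Travel time t = 1.79e+04 m / 1.2 m/s = 1.492e+04 s = 0.1726 d.
C = 27.34·exp(−0.58·0.1726) = 27.34·0.9047 = 24.73 mg/L.

24.7 mg/L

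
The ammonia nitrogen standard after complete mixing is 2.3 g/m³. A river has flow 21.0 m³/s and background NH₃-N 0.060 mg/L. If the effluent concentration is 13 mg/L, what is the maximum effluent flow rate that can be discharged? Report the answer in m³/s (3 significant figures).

4.40 m³/s

Mass balance at complete mixing: C_std·(Q_w + Q_r) = Q_w·C_e + Q_r·C_b.
Rearranging, Q_w = Q_r·(C_std − C_b)/(C_e − C_std) = 21.0·(2.3 − 0.06) / (13 − 2.3) = 4.396 m³/s.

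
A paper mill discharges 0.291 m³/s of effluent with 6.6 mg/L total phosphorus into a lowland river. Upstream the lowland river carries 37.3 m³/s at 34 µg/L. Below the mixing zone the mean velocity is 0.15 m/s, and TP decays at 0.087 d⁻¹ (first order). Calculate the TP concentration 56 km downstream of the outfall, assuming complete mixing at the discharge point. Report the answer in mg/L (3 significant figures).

0.0582 mg/L

34 µg/L = 0.034 mg/L.
After complete mixing, C₀ = (0.291·6.6 + 37.3·0.034) / 37.59 = 0.08483 mg/L.
Travel time t = 5.6e+04 m / 0.15 m/s = 3.733e+05 s = 4.321 d.
C = 0.08483·exp(−0.087·4.321) = 0.08483·0.6867 = 0.05825 mg/L.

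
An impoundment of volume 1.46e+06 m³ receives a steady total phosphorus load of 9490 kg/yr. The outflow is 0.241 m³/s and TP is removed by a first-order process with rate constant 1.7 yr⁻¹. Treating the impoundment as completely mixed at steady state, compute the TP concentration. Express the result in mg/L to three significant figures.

Outflow Q = 0.241 m³/s × 3.156e+07 s/yr = 7.605e+06 m³/yr.
Steady-state CSTR mass balance: W = Q·C + k·V·C, so C = W/(Q + kV).
Q + kV = 7.605e+06 + 1.7·1.46e+06 = 1.009e+07 m³/yr.
C = 9490/1.009e+07 = 0.0009408 kg/m³ = 0.9408 mg/L.

0.941 mg/L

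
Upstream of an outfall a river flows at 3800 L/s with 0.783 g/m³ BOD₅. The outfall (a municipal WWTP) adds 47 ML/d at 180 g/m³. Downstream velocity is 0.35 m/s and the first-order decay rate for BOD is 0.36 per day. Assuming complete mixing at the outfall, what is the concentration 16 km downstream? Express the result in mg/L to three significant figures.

19.2 mg/L

47 ML/d = 0.544 m³/s.
3800 L/s = 3.8 m³/s.
After complete mixing, C₀ = (0.544·180 + 3.8·0.783) / 4.344 = 23.23 mg/L.
Travel time t = 1.6e+04 m / 0.35 m/s = 4.571e+04 s = 0.5291 d.
C = 23.23·exp(−0.36·0.5291) = 23.23·0.8266 = 19.2 mg/L.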